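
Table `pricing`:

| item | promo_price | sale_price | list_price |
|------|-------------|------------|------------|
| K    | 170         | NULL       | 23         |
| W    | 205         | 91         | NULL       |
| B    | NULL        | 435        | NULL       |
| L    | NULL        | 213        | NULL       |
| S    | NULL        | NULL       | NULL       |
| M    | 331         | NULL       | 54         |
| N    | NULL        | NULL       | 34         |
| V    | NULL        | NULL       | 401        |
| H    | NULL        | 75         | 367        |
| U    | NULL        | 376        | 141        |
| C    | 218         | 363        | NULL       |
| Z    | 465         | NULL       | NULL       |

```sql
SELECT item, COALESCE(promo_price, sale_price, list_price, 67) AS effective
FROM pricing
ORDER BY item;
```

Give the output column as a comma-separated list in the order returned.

item=B: promo_price=NULL, sale_price=435 → 435
item=C: promo_price=218 → 218
item=H: promo_price=NULL, sale_price=75 → 75
item=K: promo_price=170 → 170
item=L: promo_price=NULL, sale_price=213 → 213
item=M: promo_price=331 → 331
item=N: promo_price=NULL, sale_price=NULL, list_price=34 → 34
item=S: promo_price=NULL, sale_price=NULL, list_price=NULL, → literal 67 → 67
item=U: promo_price=NULL, sale_price=376 → 376
item=V: promo_price=NULL, sale_price=NULL, list_price=401 → 401
item=W: promo_price=205 → 205
item=Z: promo_price=465 → 465

435, 218, 75, 170, 213, 331, 34, 67, 376, 401, 205, 465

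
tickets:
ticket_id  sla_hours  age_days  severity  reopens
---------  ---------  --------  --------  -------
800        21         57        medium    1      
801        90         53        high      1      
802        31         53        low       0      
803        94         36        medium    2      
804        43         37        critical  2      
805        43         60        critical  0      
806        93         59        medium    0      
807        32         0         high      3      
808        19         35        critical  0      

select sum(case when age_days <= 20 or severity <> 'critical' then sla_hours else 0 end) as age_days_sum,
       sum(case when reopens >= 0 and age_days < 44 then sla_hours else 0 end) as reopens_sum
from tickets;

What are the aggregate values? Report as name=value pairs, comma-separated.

age_days_sum=361, reopens_sum=188

[age_days_sum: age_days <= 20 or severity <> 'critical']
ticket_id=800: ✓ → 21
ticket_id=801: ✓ → 90
ticket_id=802: ✓ → 31
ticket_id=803: ✓ → 94
ticket_id=804: ✗
ticket_id=805: ✗
ticket_id=806: ✓ → 93
ticket_id=807: ✓ → 32
ticket_id=808: ✗
age_days_sum = 21 + 90 + 31 + 94 + 93 + 32 = 361
—
[reopens_sum: reopens >= 0 and age_days < 44]
ticket_id=800: ✗
ticket_id=801: ✗
ticket_id=802: ✗
ticket_id=803: ✓ → 94
ticket_id=804: ✓ → 43
ticket_id=805: ✗
ticket_id=806: ✗
ticket_id=807: ✓ → 32
ticket_id=808: ✓ → 19
reopens_sum = 94 + 43 + 32 + 19 = 188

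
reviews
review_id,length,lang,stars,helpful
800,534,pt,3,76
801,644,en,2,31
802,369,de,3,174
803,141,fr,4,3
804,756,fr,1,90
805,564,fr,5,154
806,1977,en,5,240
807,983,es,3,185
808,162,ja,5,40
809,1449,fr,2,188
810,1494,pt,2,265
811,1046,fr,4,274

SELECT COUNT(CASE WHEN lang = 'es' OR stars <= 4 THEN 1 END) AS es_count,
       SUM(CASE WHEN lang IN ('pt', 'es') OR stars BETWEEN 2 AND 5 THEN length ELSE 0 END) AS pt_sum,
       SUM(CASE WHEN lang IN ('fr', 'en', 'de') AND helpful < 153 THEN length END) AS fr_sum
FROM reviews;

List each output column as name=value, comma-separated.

[es_count: lang = 'es' OR stars <= 4]
review_id=800: ✓ → 1
review_id=801: ✓ → 1
review_id=802: ✓ → 1
review_id=803: ✓ → 1
review_id=804: ✓ → 1
review_id=805: ✗
review_id=806: ✗
review_id=807: ✓ → 1
review_id=808: ✗
review_id=809: ✓ → 1
review_id=810: ✓ → 1
review_id=811: ✓ → 1
es_count = COUNT(1, 1, 1, 1, 1, 1, 1, 1, 1) = 9
—
[pt_sum: lang IN ('pt', 'es') OR stars BETWEEN 2 AND 5]
review_id=800: ✓ → 534
review_id=801: ✓ → 644
review_id=802: ✓ → 369
review_id=803: ✓ → 141
review_id=804: ✗
review_id=805: ✓ → 564
review_id=806: ✓ → 1977
review_id=807: ✓ → 983
review_id=808: ✓ → 162
review_id=809: ✓ → 1449
review_id=810: ✓ → 1494
review_id=811: ✓ → 1046
pt_sum = 534 + 644 + 369 + 141 + 564 + 1977 + 983 + 162 + 1449 + 1494 + 1046 = 9363
—
[fr_sum: lang IN ('fr', 'en', 'de') AND helpful < 153]
review_id=800: ✗
review_id=801: ✓ → 644
review_id=802: ✗
review_id=803: ✓ → 141
review_id=804: ✓ → 756
review_id=805: ✗
review_id=806: ✗
review_id=807: ✗
review_id=808: ✗
review_id=809: ✗
review_id=810: ✗
review_id=811: ✗
fr_sum = 644 + 141 + 756 = 1541

es_count=9, pt_sum=9363, fr_sum=1541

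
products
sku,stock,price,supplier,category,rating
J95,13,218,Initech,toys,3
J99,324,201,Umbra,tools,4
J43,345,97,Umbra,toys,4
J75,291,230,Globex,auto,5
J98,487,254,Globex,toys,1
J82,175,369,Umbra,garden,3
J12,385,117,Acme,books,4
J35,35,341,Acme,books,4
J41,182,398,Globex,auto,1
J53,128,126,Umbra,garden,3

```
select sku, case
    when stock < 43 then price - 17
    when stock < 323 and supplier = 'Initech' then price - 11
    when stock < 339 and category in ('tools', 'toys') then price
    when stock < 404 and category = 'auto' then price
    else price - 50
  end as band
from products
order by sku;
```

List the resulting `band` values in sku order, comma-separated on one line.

sku=J12: ELSE → 67
sku=J35: stock < 43 → 324
sku=J41: stock < 404 and category = 'auto' → 398
sku=J43: ELSE → 47
sku=J53: ELSE → 76
sku=J75: stock < 404 and category = 'auto' → 230
sku=J82: ELSE → 319
sku=J95: stock < 43 → 201
sku=J98: ELSE → 204
sku=J99: stock < 339 and category in ('tools', 'toys') → 201

67, 324, 398, 47, 76, 230, 319, 201, 204, 201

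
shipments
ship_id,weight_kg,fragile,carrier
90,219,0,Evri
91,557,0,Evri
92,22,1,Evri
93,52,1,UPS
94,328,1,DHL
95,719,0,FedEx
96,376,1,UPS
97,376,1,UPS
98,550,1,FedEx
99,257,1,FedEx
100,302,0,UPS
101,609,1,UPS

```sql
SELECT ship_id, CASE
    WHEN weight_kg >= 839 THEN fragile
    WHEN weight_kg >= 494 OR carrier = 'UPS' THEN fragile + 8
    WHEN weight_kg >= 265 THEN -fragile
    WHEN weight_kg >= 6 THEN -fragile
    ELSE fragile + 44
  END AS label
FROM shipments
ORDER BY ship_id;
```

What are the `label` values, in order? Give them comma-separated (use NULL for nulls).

ship_id=90: weight_kg >= 6 → 0
ship_id=91: weight_kg >= 494 OR carrier = 'UPS' → 8
ship_id=92: weight_kg >= 6 → -1
ship_id=93: weight_kg >= 494 OR carrier = 'UPS' → 9
ship_id=94: weight_kg >= 265 → -1
ship_id=95: weight_kg >= 494 OR carrier = 'UPS' → 8
ship_id=96: weight_kg >= 494 OR carrier = 'UPS' → 9
ship_id=97: weight_kg >= 494 OR carrier = 'UPS' → 9
ship_id=98: weight_kg >= 494 OR carrier = 'UPS' → 9
ship_id=99: weight_kg >= 6 → -1
ship_id=100: weight_kg >= 494 OR carrier = 'UPS' → 8
ship_id=101: weight_kg >= 494 OR carrier = 'UPS' → 9

0, 8, -1, 9, -1, 8, 9, 9, 9, -1, 8, 9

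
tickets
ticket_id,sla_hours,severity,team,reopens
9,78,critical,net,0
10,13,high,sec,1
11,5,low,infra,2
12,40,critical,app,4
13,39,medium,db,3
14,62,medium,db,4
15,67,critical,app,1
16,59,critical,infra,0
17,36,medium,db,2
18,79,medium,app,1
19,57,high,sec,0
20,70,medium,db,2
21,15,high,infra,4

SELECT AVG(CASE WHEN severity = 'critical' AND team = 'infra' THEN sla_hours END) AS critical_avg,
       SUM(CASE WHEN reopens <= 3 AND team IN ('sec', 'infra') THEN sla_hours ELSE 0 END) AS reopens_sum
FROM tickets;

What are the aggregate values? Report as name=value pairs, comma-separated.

[critical_avg: severity = 'critical' AND team = 'infra']
ticket_id=9: ✗
ticket_id=10: ✗
ticket_id=11: ✗
ticket_id=12: ✗
ticket_id=13: ✗
ticket_id=14: ✗
ticket_id=15: ✗
ticket_id=16: ✓ → 59
ticket_id=17: ✗
ticket_id=18: ✗
ticket_id=19: ✗
ticket_id=20: ✗
ticket_id=21: ✗
critical_avg = 59
—
[reopens_sum: reopens <= 3 AND team IN ('sec', 'infra')]
ticket_id=9: ✗
ticket_id=10: ✓ → 13
ticket_id=11: ✓ → 5
ticket_id=12: ✗
ticket_id=13: ✗
ticket_id=14: ✗
ticket_id=15: ✗
ticket_id=16: ✓ → 59
ticket_id=17: ✗
ticket_id=18: ✗
ticket_id=19: ✓ → 57
ticket_id=20: ✗
ticket_id=21: ✗
reopens_sum = 13 + 5 + 59 + 57 = 134

critical_avg=59, reopens_sum=134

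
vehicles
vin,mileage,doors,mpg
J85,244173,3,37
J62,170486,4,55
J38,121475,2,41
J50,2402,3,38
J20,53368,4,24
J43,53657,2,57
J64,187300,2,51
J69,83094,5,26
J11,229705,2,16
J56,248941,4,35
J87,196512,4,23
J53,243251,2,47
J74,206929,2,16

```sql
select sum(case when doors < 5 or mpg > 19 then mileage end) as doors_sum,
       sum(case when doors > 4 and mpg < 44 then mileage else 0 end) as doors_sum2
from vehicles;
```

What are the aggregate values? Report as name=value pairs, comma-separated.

[doors_sum: doors < 5 or mpg > 19]
vin=J85: ✓ → 244173
vin=J62: ✓ → 170486
vin=J38: ✓ → 121475
vin=J50: ✓ → 2402
vin=J20: ✓ → 53368
vin=J43: ✓ → 53657
vin=J64: ✓ → 187300
vin=J69: ✓ → 83094
vin=J11: ✓ → 229705
vin=J56: ✓ → 248941
vin=J87: ✓ → 196512
vin=J53: ✓ → 243251
vin=J74: ✓ → 206929
doors_sum = 244173 + 170486 + 121475 + 2402 + 53368 + 53657 + 187300 + 83094 + 229705 + 248941 + 196512 + 243251 + 206929 = 2041293
—
[doors_sum2: doors > 4 and mpg < 44]
vin=J85: ✗
vin=J62: ✗
vin=J38: ✗
vin=J50: ✗
vin=J20: ✗
vin=J43: ✗
vin=J64: ✗
vin=J69: ✓ → 83094
vin=J11: ✗
vin=J56: ✗
vin=J87: ✗
vin=J53: ✗
vin=J74: ✗
doors_sum2 = 83094

doors_sum=2041293, doors_sum2=83094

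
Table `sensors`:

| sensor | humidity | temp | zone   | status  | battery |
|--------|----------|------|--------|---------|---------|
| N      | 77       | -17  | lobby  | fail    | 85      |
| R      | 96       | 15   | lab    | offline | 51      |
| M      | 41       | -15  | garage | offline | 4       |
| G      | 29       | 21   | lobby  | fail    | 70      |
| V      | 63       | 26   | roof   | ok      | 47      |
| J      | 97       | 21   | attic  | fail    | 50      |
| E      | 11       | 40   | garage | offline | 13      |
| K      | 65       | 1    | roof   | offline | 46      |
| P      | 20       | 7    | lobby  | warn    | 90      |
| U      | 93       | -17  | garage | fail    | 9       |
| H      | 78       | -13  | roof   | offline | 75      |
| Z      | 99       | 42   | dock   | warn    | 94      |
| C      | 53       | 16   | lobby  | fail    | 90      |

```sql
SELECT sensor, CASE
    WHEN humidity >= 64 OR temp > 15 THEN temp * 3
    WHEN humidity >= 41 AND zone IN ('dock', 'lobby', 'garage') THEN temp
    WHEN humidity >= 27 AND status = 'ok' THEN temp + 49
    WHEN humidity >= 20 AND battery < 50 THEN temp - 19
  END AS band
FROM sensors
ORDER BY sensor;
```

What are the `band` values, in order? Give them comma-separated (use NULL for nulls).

sensor=C: humidity >= 64 OR temp > 15 → 48
sensor=E: humidity >= 64 OR temp > 15 → 120
sensor=G: humidity >= 64 OR temp > 15 → 63
sensor=H: humidity >= 64 OR temp > 15 → -39
sensor=J: humidity >= 64 OR temp > 15 → 63
sensor=K: humidity >= 64 OR temp > 15 → 3
sensor=M: humidity >= 41 AND zone IN ('dock', 'lobby', 'garage') → -15
sensor=N: humidity >= 64 OR temp > 15 → -51
sensor=P: (no match → NULL) → NULL
sensor=R: humidity >= 64 OR temp > 15 → 45
sensor=U: humidity >= 64 OR temp > 15 → -51
sensor=V: humidity >= 64 OR temp > 15 → 78
sensor=Z: humidity >= 64 OR temp > 15 → 126

48, 120, 63, -39, 63, 3, -15, -51, NULL, 45, -51, 78, 126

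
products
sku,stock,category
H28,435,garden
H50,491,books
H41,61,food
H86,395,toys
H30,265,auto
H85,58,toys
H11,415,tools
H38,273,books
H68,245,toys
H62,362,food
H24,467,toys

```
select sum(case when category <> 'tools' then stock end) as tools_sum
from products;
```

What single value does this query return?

3052

sku=H28: ✓ → 435
sku=H50: ✓ → 491
sku=H41: ✓ → 61
sku=H86: ✓ → 395
sku=H30: ✓ → 265
sku=H85: ✓ → 58
sku=H11: ✗
sku=H38: ✓ → 273
sku=H68: ✓ → 245
sku=H62: ✓ → 362
sku=H24: ✓ → 467
tools_sum = 435 + 491 + 61 + 395 + 265 + 58 + 273 + 245 + 362 + 467 = 3052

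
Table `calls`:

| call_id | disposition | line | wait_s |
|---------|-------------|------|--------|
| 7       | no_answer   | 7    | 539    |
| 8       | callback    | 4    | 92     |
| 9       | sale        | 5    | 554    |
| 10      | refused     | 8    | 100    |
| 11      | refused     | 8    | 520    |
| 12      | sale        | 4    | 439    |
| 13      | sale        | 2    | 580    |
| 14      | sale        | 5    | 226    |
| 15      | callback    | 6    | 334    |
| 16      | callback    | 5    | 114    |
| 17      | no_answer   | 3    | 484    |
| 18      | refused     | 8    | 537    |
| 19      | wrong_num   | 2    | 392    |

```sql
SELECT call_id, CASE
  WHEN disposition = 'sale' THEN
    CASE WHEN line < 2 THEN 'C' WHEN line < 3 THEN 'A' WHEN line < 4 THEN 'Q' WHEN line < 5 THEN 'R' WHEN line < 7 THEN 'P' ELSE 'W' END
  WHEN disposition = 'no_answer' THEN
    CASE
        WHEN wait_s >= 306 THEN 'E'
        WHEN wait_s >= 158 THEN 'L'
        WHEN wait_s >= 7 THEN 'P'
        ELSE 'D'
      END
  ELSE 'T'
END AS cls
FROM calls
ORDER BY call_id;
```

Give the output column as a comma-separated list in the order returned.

E, T, P, T, T, R, A, P, T, T, E, T, T

call_id=7: disposition='no_answer' → inner[wait_s >= 306] → E
call_id=8: disposition='callback' → outer ELSE → T
call_id=9: disposition='sale' → inner[line < 7] → P
call_id=10: disposition='refused' → outer ELSE → T
call_id=11: disposition='refused' → outer ELSE → T
call_id=12: disposition='sale' → inner[line < 5] → R
call_id=13: disposition='sale' → inner[line < 3] → A
call_id=14: disposition='sale' → inner[line < 7] → P
call_id=15: disposition='callback' → outer ELSE → T
call_id=16: disposition='callback' → outer ELSE → T
call_id=17: disposition='no_answer' → inner[wait_s >= 306] → E
call_id=18: disposition='refused' → outer ELSE → T
call_id=19: disposition='wrong_num' → outer ELSE → T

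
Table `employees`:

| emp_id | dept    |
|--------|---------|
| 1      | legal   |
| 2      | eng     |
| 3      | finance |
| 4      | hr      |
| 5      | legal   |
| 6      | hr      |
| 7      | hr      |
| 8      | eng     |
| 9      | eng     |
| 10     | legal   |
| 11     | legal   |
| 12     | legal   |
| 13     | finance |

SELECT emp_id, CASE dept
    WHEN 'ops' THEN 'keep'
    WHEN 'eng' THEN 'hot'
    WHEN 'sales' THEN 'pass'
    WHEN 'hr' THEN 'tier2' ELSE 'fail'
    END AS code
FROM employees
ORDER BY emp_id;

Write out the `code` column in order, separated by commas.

fail, hot, fail, tier2, fail, tier2, tier2, hot, hot, fail, fail, fail, fail

emp_id=1: ELSE → fail
emp_id=2: dept='eng' → hot
emp_id=3: ELSE → fail
emp_id=4: dept='hr' → tier2
emp_id=5: ELSE → fail
emp_id=6: dept='hr' → tier2
emp_id=7: dept='hr' → tier2
emp_id=8: dept='eng' → hot
emp_id=9: dept='eng' → hot
emp_id=10: ELSE → fail
emp_id=11: ELSE → fail
emp_id=12: ELSE → fail
emp_id=13: ELSE → fail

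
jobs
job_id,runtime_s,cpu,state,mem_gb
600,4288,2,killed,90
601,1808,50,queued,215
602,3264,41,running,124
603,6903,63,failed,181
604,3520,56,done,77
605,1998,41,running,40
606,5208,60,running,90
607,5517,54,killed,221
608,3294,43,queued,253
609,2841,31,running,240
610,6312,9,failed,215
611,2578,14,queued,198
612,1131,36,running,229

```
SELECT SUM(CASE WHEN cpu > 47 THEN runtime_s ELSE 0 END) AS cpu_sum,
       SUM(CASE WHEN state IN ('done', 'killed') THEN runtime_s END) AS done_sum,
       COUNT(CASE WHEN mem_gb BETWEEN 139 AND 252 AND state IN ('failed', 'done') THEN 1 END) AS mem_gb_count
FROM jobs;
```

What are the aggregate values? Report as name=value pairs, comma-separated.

cpu_sum=22956, done_sum=13325, mem_gb_count=2

[cpu_sum: cpu > 47]
job_id=600: ✗
job_id=601: ✓ → 1808
job_id=602: ✗
job_id=603: ✓ → 6903
job_id=604: ✓ → 3520
job_id=605: ✗
job_id=606: ✓ → 5208
job_id=607: ✓ → 5517
job_id=608: ✗
job_id=609: ✗
job_id=610: ✗
job_id=611: ✗
job_id=612: ✗
cpu_sum = 1808 + 6903 + 3520 + 5208 + 5517 = 22956
—
[done_sum: state IN ('done', 'killed')]
job_id=600: ✓ → 4288
job_id=601: ✗
job_id=602: ✗
job_id=603: ✗
job_id=604: ✓ → 3520
job_id=605: ✗
job_id=606: ✗
job_id=607: ✓ → 5517
job_id=608: ✗
job_id=609: ✗
job_id=610: ✗
job_id=611: ✗
job_id=612: ✗
done_sum = 4288 + 3520 + 5517 = 13325
—
[mem_gb_count: mem_gb BETWEEN 139 AND 252 AND state IN ('failed', 'done')]
job_id=600: ✗
job_id=601: ✗
job_id=602: ✗
job_id=603: ✓ → 1
job_id=604: ✗
job_id=605: ✗
job_id=606: ✗
job_id=607: ✗
job_id=608: ✗
job_id=609: ✗
job_id=610: ✓ → 1
job_id=611: ✗
job_id=612: ✗
mem_gb_count = COUNT(1, 1) = 2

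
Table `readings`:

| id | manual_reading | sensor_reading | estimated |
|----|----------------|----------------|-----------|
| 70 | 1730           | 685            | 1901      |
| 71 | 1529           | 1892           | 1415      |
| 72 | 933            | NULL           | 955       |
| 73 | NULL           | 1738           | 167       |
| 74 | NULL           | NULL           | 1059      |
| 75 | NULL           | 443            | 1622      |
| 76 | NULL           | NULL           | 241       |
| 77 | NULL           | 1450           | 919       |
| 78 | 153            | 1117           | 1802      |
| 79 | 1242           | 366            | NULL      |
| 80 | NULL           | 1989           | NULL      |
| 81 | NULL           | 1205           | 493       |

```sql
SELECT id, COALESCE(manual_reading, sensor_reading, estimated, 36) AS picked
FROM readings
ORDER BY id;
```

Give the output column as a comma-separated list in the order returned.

1730, 1529, 933, 1738, 1059, 443, 241, 1450, 153, 1242, 1989, 1205

id=70: manual_reading=1730 → 1730
id=71: manual_reading=1529 → 1529
id=72: manual_reading=933 → 933
id=73: manual_reading=NULL, sensor_reading=1738 → 1738
id=74: manual_reading=NULL, sensor_reading=NULL, estimated=1059 → 1059
id=75: manual_reading=NULL, sensor_reading=443 → 443
id=76: manual_reading=NULL, sensor_reading=NULL, estimated=241 → 241
id=77: manual_reading=NULL, sensor_reading=1450 → 1450
id=78: manual_reading=153 → 153
id=79: manual_reading=1242 → 1242
id=80: manual_reading=NULL, sensor_reading=1989 → 1989
id=81: manual_reading=NULL, sensor_reading=1205 → 1205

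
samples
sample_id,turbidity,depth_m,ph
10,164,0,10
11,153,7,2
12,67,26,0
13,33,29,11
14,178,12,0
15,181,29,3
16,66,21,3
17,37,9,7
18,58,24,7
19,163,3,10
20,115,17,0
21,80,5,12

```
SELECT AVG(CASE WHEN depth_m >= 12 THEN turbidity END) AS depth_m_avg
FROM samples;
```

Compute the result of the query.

99.7142857143

sample_id=10: ✗
sample_id=11: ✗
sample_id=12: ✓ → 67
sample_id=13: ✓ → 33
sample_id=14: ✓ → 178
sample_id=15: ✓ → 181
sample_id=16: ✓ → 66
sample_id=17: ✗
sample_id=18: ✓ → 58
sample_id=19: ✗
sample_id=20: ✓ → 115
sample_id=21: ✗
depth_m_avg = (67 + 33 + 178 + 181 + 66 + 58 + 115) / 7 = 99.7142857143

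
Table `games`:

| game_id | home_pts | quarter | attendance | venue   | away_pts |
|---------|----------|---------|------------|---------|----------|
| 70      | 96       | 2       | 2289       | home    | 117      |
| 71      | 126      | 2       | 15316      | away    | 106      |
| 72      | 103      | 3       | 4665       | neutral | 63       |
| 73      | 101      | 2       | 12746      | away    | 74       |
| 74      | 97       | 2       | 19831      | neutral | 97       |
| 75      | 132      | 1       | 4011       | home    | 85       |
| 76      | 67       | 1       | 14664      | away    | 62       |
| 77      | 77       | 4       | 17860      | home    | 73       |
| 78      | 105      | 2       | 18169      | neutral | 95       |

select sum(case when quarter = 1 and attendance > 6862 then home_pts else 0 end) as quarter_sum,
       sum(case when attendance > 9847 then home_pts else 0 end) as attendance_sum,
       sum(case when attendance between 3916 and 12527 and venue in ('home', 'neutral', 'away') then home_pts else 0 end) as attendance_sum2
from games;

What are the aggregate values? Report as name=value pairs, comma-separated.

[quarter_sum: quarter = 1 and attendance > 6862]
game_id=70: ✗
game_id=71: ✗
game_id=72: ✗
game_id=73: ✗
game_id=74: ✗
game_id=75: ✗
game_id=76: ✓ → 67
game_id=77: ✗
game_id=78: ✗
quarter_sum = 67
—
[attendance_sum: attendance > 9847]
game_id=70: ✗
game_id=71: ✓ → 126
game_id=72: ✗
game_id=73: ✓ → 101
game_id=74: ✓ → 97
game_id=75: ✗
game_id=76: ✓ → 67
game_id=77: ✓ → 77
game_id=78: ✓ → 105
attendance_sum = 126 + 101 + 97 + 67 + 77 + 105 = 573
—
[attendance_sum2: attendance between 3916 and 12527 and venue in ('home', 'neutral', 'away')]
game_id=70: ✗
game_id=71: ✗
game_id=72: ✓ → 103
game_id=73: ✗
game_id=74: ✗
game_id=75: ✓ → 132
game_id=76: ✗
game_id=77: ✗
game_id=78: ✗
attendance_sum2 = 103 + 132 = 235

quarter_sum=67, attendance_sum=573, attendance_sum2=235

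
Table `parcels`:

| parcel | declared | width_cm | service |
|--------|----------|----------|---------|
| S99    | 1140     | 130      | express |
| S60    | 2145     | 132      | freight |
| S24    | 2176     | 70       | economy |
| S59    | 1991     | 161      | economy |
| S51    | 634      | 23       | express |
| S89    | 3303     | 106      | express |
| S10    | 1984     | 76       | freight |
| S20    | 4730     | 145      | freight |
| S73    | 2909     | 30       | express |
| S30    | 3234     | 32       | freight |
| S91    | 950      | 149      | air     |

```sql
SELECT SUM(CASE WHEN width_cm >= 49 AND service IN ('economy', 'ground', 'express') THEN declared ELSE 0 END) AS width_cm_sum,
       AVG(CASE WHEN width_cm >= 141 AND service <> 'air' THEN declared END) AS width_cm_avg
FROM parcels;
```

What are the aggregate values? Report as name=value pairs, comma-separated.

width_cm_sum=8610, width_cm_avg=3360.5

[width_cm_sum: width_cm >= 49 AND service IN ('economy', 'ground', 'express')]
parcel=S99: ✓ → 1140
parcel=S60: ✗
parcel=S24: ✓ → 2176
parcel=S59: ✓ → 1991
parcel=S51: ✗
parcel=S89: ✓ → 3303
parcel=S10: ✗
parcel=S20: ✗
parcel=S73: ✗
parcel=S30: ✗
parcel=S91: ✗
width_cm_sum = 1140 + 2176 + 1991 + 3303 = 8610
—
[width_cm_avg: width_cm >= 141 AND service <> 'air']
parcel=S99: ✗
parcel=S60: ✗
parcel=S24: ✗
parcel=S59: ✓ → 1991
parcel=S51: ✗
parcel=S89: ✗
parcel=S10: ✗
parcel=S20: ✓ → 4730
parcel=S73: ✗
parcel=S30: ✗
parcel=S91: ✗
width_cm_avg = (1991 + 4730) / 2 = 3360.5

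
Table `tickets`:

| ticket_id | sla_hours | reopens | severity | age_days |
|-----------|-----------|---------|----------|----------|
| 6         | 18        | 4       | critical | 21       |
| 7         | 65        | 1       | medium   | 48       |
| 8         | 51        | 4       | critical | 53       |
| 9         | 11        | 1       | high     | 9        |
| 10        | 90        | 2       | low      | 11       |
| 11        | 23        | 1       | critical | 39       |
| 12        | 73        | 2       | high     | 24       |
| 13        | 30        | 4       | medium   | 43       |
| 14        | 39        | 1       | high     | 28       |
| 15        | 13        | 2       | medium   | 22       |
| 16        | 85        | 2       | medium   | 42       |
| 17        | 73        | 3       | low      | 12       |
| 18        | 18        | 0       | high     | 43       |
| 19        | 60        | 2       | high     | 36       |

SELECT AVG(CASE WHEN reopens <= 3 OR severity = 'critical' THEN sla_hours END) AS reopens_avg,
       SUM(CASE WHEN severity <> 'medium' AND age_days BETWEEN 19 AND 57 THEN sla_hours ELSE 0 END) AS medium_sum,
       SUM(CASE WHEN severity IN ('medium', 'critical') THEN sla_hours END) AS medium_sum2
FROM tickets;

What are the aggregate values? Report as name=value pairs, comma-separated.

reopens_avg=47.6153846154, medium_sum=282, medium_sum2=285

[reopens_avg: reopens <= 3 OR severity = 'critical']
ticket_id=6: ✓ → 18
ticket_id=7: ✓ → 65
ticket_id=8: ✓ → 51
ticket_id=9: ✓ → 11
ticket_id=10: ✓ → 90
ticket_id=11: ✓ → 23
ticket_id=12: ✓ → 73
ticket_id=13: ✗
ticket_id=14: ✓ → 39
ticket_id=15: ✓ → 13
ticket_id=16: ✓ → 85
ticket_id=17: ✓ → 73
ticket_id=18: ✓ → 18
ticket_id=19: ✓ → 60
reopens_avg = (18 + 65 + 51 + 11 + 90 + 23 + 73 + 39 + 13 + 85 + 73 + 18 + 60) / 13 = 47.6153846154
—
[medium_sum: severity <> 'medium' AND age_days BETWEEN 19 AND 57]
ticket_id=6: ✓ → 18
ticket_id=7: ✗
ticket_id=8: ✓ → 51
ticket_id=9: ✗
ticket_id=10: ✗
ticket_id=11: ✓ → 23
ticket_id=12: ✓ → 73
ticket_id=13: ✗
ticket_id=14: ✓ → 39
ticket_id=15: ✗
ticket_id=16: ✗
ticket_id=17: ✗
ticket_id=18: ✓ → 18
ticket_id=19: ✓ → 60
medium_sum = 18 + 51 + 23 + 73 + 39 + 18 + 60 = 282
—
[medium_sum2: severity IN ('medium', 'critical')]
ticket_id=6: ✓ → 18
ticket_id=7: ✓ → 65
ticket_id=8: ✓ → 51
ticket_id=9: ✗
ticket_id=10: ✗
ticket_id=11: ✓ → 23
ticket_id=12: ✗
ticket_id=13: ✓ → 30
ticket_id=14: ✗
ticket_id=15: ✓ → 13
ticket_id=16: ✓ → 85
ticket_id=17: ✗
ticket_id=18: ✗
ticket_id=19: ✗
medium_sum2 = 18 + 65 + 51 + 23 + 30 + 13 + 85 = 285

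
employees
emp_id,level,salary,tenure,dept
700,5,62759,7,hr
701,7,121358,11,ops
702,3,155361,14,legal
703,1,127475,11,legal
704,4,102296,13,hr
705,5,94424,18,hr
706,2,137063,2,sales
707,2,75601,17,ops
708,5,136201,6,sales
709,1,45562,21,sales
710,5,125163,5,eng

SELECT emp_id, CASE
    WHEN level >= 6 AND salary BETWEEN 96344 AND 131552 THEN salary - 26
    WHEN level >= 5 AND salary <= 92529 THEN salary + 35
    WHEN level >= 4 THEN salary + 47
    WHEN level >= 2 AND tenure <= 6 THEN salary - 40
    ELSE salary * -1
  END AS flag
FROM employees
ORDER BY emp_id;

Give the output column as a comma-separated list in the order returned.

emp_id=700: level >= 5 AND salary <= 92529 → 62794
emp_id=701: level >= 6 AND salary BETWEEN 96344 AND 131552 → 121332
emp_id=702: ELSE → -155361
emp_id=703: ELSE → -127475
emp_id=704: level >= 4 → 102343
emp_id=705: level >= 4 → 94471
emp_id=706: level >= 2 AND tenure <= 6 → 137023
emp_id=707: ELSE → -75601
emp_id=708: level >= 4 → 136248
emp_id=709: ELSE → -45562
emp_id=710: level >= 4 → 125210

62794, 121332, -155361, -127475, 102343, 94471, 137023, -75601, 136248, -45562, 125210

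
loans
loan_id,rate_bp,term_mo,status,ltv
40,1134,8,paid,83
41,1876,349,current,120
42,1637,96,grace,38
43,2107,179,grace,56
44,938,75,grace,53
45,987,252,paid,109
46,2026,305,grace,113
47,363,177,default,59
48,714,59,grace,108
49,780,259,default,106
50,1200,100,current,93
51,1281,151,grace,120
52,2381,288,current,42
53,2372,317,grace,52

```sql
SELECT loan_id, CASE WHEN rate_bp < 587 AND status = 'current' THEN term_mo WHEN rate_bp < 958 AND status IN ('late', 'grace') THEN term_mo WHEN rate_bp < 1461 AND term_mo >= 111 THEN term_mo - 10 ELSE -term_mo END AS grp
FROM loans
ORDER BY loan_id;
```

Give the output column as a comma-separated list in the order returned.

loan_id=40: ELSE → -8
loan_id=41: ELSE → -349
loan_id=42: ELSE → -96
loan_id=43: ELSE → -179
loan_id=44: rate_bp < 958 AND status IN ('late', 'grace') → 75
loan_id=45: rate_bp < 1461 AND term_mo >= 111 → 242
loan_id=46: ELSE → -305
loan_id=47: rate_bp < 1461 AND term_mo >= 111 → 167
loan_id=48: rate_bp < 958 AND status IN ('late', 'grace') → 59
loan_id=49: rate_bp < 1461 AND term_mo >= 111 → 249
loan_id=50: ELSE → -100
loan_id=51: rate_bp < 1461 AND term_mo >= 111 → 141
loan_id=52: ELSE → -288
loan_id=53: ELSE → -317

-8, -349, -96, -179, 75, 242, -305, 167, 59, 249, -100, 141, -288, -317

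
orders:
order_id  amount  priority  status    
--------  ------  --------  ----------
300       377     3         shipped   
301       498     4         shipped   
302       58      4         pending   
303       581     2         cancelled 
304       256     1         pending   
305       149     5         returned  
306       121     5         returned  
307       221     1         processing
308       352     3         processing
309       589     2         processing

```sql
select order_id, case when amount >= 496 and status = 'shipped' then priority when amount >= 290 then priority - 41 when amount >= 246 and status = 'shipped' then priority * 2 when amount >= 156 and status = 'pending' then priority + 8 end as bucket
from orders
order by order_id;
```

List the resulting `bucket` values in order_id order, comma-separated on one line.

order_id=300: amount >= 290 → -38
order_id=301: amount >= 496 and status = 'shipped' → 4
order_id=302: (no match → NULL) → NULL
order_id=303: amount >= 290 → -39
order_id=304: amount >= 156 and status = 'pending' → 9
order_id=305: (no match → NULL) → NULL
order_id=306: (no match → NULL) → NULL
order_id=307: (no match → NULL) → NULL
order_id=308: amount >= 290 → -38
order_id=309: amount >= 290 → -39

-38, 4, NULL, -39, 9, NULL, NULL, NULL, -38, -39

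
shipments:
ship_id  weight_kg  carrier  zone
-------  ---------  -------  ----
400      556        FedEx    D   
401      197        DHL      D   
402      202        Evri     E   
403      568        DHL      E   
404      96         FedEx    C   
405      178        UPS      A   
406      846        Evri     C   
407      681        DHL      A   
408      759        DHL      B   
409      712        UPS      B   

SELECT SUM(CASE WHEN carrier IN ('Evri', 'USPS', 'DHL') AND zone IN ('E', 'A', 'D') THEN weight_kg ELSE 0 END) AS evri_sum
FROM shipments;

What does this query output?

ship_id=400: ✗
ship_id=401: ✓ → 197
ship_id=402: ✓ → 202
ship_id=403: ✓ → 568
ship_id=404: ✗
ship_id=405: ✗
ship_id=406: ✗
ship_id=407: ✓ → 681
ship_id=408: ✗
ship_id=409: ✗
evri_sum = 197 + 202 + 568 + 681 = 1648

1648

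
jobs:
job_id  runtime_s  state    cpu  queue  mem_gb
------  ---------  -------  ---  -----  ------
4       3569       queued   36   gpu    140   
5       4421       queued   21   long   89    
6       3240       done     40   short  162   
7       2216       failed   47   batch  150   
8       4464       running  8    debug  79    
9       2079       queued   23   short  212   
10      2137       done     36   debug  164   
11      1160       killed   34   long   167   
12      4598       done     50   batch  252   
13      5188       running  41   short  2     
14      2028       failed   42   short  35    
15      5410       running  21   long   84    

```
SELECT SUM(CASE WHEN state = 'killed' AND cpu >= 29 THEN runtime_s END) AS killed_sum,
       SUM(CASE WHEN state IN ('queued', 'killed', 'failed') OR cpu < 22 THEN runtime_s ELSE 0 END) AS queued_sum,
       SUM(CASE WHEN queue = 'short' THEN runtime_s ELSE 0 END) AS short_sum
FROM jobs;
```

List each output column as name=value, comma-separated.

[killed_sum: state = 'killed' AND cpu >= 29]
job_id=4: ✗
job_id=5: ✗
job_id=6: ✗
job_id=7: ✗
job_id=8: ✗
job_id=9: ✗
job_id=10: ✗
job_id=11: ✓ → 1160
job_id=12: ✗
job_id=13: ✗
job_id=14: ✗
job_id=15: ✗
killed_sum = 1160
—
[queued_sum: state IN ('queued', 'killed', 'failed') OR cpu < 22]
job_id=4: ✓ → 3569
job_id=5: ✓ → 4421
job_id=6: ✗
job_id=7: ✓ → 2216
job_id=8: ✓ → 4464
job_id=9: ✓ → 2079
job_id=10: ✗
job_id=11: ✓ → 1160
job_id=12: ✗
job_id=13: ✗
job_id=14: ✓ → 2028
job_id=15: ✓ → 5410
queued_sum = 3569 + 4421 + 2216 + 4464 + 2079 + 1160 + 2028 + 5410 = 25347
—
[short_sum: queue = 'short']
job_id=4: ✗
job_id=5: ✗
job_id=6: ✓ → 3240
job_id=7: ✗
job_id=8: ✗
job_id=9: ✓ → 2079
job_id=10: ✗
job_id=11: ✗
job_id=12: ✗
job_id=13: ✓ → 5188
job_id=14: ✓ → 2028
job_id=15: ✗
short_sum = 3240 + 2079 + 5188 + 2028 = 12535

killed_sum=1160, queued_sum=25347, short_sum=12535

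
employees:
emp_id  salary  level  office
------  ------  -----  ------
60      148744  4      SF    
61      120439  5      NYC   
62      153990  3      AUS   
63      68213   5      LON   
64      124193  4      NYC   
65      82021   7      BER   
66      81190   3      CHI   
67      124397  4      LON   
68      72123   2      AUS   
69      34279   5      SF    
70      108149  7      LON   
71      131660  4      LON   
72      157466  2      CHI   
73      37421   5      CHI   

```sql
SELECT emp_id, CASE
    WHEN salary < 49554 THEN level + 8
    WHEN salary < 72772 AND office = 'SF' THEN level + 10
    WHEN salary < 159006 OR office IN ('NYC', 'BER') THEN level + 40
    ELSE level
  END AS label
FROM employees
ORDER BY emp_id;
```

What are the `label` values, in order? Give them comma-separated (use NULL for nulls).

emp_id=60: salary < 159006 OR office IN ('NYC', 'BER') → 44
emp_id=61: salary < 159006 OR office IN ('NYC', 'BER') → 45
emp_id=62: salary < 159006 OR office IN ('NYC', 'BER') → 43
emp_id=63: salary < 159006 OR office IN ('NYC', 'BER') → 45
emp_id=64: salary < 159006 OR office IN ('NYC', 'BER') → 44
emp_id=65: salary < 159006 OR office IN ('NYC', 'BER') → 47
emp_id=66: salary < 159006 OR office IN ('NYC', 'BER') → 43
emp_id=67: salary < 159006 OR office IN ('NYC', 'BER') → 44
emp_id=68: salary < 159006 OR office IN ('NYC', 'BER') → 42
emp_id=69: salary < 49554 → 13
emp_id=70: salary < 159006 OR office IN ('NYC', 'BER') → 47
emp_id=71: salary < 159006 OR office IN ('NYC', 'BER') → 44
emp_id=72: salary < 159006 OR office IN ('NYC', 'BER') → 42
emp_id=73: salary < 49554 → 13

44, 45, 43, 45, 44, 47, 43, 44, 42, 13, 47, 44, 42, 13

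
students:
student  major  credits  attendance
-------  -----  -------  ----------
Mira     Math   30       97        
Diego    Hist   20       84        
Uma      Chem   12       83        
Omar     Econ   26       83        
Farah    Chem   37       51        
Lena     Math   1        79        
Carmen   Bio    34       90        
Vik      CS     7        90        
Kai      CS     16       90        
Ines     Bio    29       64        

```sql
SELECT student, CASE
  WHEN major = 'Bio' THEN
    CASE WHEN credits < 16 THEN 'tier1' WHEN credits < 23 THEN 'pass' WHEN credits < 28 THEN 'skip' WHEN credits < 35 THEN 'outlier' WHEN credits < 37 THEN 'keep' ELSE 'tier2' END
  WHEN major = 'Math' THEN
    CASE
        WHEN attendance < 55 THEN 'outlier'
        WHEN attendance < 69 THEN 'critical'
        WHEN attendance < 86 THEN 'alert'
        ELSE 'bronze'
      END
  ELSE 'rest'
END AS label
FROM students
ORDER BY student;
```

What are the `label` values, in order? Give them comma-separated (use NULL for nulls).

student=Carmen: major='Bio' → inner[credits < 35] → outlier
student=Diego: major='Hist' → outer ELSE → rest
student=Farah: major='Chem' → outer ELSE → rest
student=Ines: major='Bio' → inner[credits < 35] → outlier
student=Kai: major='CS' → outer ELSE → rest
student=Lena: major='Math' → inner[attendance < 86] → alert
student=Mira: major='Math' → inner[ELSE] → bronze
student=Omar: major='Econ' → outer ELSE → rest
student=Uma: major='Chem' → outer ELSE → rest
student=Vik: major='CS' → outer ELSE → rest

outlier, rest, rest, outlier, rest, alert, bronze, rest, rest, rest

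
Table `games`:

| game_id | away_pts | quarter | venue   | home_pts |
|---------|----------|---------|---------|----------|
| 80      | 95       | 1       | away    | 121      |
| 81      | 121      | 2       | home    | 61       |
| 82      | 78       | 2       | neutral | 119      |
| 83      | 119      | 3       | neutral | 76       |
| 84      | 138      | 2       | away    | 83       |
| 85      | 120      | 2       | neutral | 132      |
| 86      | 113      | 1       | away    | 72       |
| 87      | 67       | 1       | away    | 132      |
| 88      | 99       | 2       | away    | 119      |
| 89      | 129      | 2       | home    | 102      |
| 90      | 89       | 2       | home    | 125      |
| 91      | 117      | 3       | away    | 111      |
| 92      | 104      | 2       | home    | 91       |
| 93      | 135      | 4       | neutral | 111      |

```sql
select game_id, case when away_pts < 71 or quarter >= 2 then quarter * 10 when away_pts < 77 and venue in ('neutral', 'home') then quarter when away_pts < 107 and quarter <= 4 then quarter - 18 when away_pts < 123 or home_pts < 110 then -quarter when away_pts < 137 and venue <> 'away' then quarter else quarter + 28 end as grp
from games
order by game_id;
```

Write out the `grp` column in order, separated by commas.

game_id=80: away_pts < 107 and quarter <= 4 → -17
game_id=81: away_pts < 71 or quarter >= 2 → 20
game_id=82: away_pts < 71 or quarter >= 2 → 20
game_id=83: away_pts < 71 or quarter >= 2 → 30
game_id=84: away_pts < 71 or quarter >= 2 → 20
game_id=85: away_pts < 71 or quarter >= 2 → 20
game_id=86: away_pts < 123 or home_pts < 110 → -1
game_id=87: away_pts < 71 or quarter >= 2 → 10
game_id=88: away_pts < 71 or quarter >= 2 → 20
game_id=89: away_pts < 71 or quarter >= 2 → 20
game_id=90: away_pts < 71 or quarter >= 2 → 20
game_id=91: away_pts < 71 or quarter >= 2 → 30
game_id=92: away_pts < 71 or quarter >= 2 → 20
game_id=93: away_pts < 71 or quarter >= 2 → 40

-17, 20, 20, 30, 20, 20, -1, 10, 20, 20, 20, 30, 20, 40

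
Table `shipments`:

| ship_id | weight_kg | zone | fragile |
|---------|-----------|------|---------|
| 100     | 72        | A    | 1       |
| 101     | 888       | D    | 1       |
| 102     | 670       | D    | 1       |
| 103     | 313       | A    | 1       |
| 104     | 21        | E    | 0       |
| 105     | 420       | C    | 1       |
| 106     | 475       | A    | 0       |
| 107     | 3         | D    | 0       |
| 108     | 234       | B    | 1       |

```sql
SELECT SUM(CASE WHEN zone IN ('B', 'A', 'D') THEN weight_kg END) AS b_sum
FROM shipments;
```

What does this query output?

2655

ship_id=100: ✓ → 72
ship_id=101: ✓ → 888
ship_id=102: ✓ → 670
ship_id=103: ✓ → 313
ship_id=104: ✗
ship_id=105: ✗
ship_id=106: ✓ → 475
ship_id=107: ✓ → 3
ship_id=108: ✓ → 234
b_sum = 72 + 888 + 670 + 313 + 475 + 3 + 234 = 2655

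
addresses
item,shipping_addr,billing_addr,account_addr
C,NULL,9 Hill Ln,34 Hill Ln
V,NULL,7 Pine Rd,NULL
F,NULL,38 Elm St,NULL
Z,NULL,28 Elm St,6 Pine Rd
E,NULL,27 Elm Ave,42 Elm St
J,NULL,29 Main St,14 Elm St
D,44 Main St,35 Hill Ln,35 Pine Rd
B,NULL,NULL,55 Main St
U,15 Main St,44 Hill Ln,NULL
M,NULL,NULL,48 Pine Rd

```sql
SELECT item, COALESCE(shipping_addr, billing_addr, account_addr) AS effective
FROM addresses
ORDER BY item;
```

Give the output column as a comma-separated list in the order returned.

55 Main St, 9 Hill Ln, 44 Main St, 27 Elm Ave, 38 Elm St, 29 Main St, 48 Pine Rd, 15 Main St, 7 Pine Rd, 28 Elm St

item=B: shipping_addr=NULL, billing_addr=NULL, account_addr=55 Main St → 55 Main St
item=C: shipping_addr=NULL, billing_addr=9 Hill Ln → 9 Hill Ln
item=D: shipping_addr=44 Main St → 44 Main St
item=E: shipping_addr=NULL, billing_addr=27 Elm Ave → 27 Elm Ave
item=F: shipping_addr=NULL, billing_addr=38 Elm St → 38 Elm St
item=J: shipping_addr=NULL, billing_addr=29 Main St → 29 Main St
item=M: shipping_addr=NULL, billing_addr=NULL, account_addr=48 Pine Rd → 48 Pine Rd
item=U: shipping_addr=15 Main St → 15 Main St
item=V: shipping_addr=NULL, billing_addr=7 Pine Rd → 7 Pine Rd
item=Z: shipping_addr=NULL, billing_addr=28 Elm St → 28 Elm St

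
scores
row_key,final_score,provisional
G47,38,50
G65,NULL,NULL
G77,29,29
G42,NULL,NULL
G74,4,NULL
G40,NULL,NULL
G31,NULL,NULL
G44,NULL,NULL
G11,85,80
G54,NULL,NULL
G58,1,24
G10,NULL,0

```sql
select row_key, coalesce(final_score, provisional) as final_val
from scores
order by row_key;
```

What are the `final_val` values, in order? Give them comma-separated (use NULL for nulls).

0, 85, NULL, NULL, NULL, NULL, 38, NULL, 1, NULL, 4, 29

row_key=G10: final_score=NULL, provisional=0 → 0
row_key=G11: final_score=85 → 85
row_key=G31: final_score=NULL, provisional=NULL (all NULL) → NULL
row_key=G40: final_score=NULL, provisional=NULL (all NULL) → NULL
row_key=G42: final_score=NULL, provisional=NULL (all NULL) → NULL
row_key=G44: final_score=NULL, provisional=NULL (all NULL) → NULL
row_key=G47: final_score=38 → 38
row_key=G54: final_score=NULL, provisional=NULL (all NULL) → NULL
row_key=G58: final_score=1 → 1
row_key=G65: final_score=NULL, provisional=NULL (all NULL) → NULL
row_key=G74: final_score=4 → 4
row_key=G77: final_score=29 → 29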